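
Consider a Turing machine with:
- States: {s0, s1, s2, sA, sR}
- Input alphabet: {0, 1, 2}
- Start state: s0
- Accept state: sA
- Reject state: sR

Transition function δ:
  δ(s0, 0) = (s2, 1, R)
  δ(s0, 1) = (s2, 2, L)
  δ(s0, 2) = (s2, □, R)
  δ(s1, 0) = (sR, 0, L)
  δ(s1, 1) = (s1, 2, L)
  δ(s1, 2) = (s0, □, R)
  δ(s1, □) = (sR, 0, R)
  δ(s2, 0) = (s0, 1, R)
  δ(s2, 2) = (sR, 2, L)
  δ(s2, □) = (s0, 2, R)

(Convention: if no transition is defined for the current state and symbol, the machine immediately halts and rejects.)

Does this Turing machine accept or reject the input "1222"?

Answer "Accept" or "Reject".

Execution trace:
Initial: [s0]1222
Step 1: δ(s0, 1) = (s2, 2, L) → [s2]□2222
Step 2: δ(s2, □) = (s0, 2, R) → 2[s0]2222
Step 3: δ(s0, 2) = (s2, □, R) → 2□[s2]222
Step 4: δ(s2, 2) = (sR, 2, L) → 2[sR]□222

The machine reaches the reject state sR and halts.

Answer: Reject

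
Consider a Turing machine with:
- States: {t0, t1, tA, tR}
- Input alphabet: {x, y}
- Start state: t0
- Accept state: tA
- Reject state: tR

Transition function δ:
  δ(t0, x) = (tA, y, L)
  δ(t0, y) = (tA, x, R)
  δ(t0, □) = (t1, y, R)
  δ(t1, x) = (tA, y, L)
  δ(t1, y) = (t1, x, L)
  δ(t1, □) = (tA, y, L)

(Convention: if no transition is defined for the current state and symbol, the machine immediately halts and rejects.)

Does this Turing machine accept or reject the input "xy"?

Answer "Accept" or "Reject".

Execution trace:
Initial: [t0]xy
Step 1: δ(t0, x) = (tA, y, L) → [tA]□yy

The machine reaches the accept state tA and halts.

Answer: Accept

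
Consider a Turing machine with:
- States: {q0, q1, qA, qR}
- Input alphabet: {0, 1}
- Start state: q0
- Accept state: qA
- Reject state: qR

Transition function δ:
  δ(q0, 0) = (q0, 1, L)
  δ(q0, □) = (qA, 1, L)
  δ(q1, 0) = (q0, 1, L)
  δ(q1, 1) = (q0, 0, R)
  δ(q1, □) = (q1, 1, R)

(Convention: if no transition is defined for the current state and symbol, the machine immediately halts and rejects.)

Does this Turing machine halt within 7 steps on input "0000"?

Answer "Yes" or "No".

Execution trace:
Initial: [q0]0000
Step 1: δ(q0, 0) = (q0, 1, L) → [q0]□1000
Step 2: δ(q0, □) = (qA, 1, L) → [qA]□11000

The machine reaches the accept state qA and halts.
The machine halted after 2 steps (within the 7-step bound).

Answer: Yes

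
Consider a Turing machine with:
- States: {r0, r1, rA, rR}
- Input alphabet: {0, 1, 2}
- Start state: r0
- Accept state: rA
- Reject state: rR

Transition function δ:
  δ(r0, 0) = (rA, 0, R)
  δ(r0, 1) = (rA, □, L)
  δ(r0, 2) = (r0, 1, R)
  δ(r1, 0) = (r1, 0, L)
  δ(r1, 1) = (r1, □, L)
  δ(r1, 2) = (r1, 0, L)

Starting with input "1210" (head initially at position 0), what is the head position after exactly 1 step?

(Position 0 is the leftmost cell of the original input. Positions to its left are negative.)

Execution trace (head position shown):
Step 0: [r0]1210  (head at position 0)
Step 1: move left → [rA]□□210  (head at position -1)

After 1 step, the head is at position -1.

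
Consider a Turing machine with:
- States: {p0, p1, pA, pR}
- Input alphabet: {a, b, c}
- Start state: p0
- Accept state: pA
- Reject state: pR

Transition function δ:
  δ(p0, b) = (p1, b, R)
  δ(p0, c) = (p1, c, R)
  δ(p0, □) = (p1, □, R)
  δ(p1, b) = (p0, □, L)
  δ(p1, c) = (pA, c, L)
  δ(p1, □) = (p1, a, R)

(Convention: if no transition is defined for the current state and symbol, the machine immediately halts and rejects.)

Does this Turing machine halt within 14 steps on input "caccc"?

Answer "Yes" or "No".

Execution trace:
Initial: [p0]caccc
Step 1: δ(p0, c) = (p1, c, R) → c[p1]accc

No transition is defined for δ(p1, a). By convention the machine halts and rejects.
The machine halted after 1 step (within the 14-step bound).

Answer: Yes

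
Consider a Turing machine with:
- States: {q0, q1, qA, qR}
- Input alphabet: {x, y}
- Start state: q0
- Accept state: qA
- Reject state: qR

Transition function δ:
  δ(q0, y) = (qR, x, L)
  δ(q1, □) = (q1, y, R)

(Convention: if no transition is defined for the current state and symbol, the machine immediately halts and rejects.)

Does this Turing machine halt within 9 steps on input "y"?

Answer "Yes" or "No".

Execution trace:
Initial: [q0]y
Step 1: δ(q0, y) = (qR, x, L) → [qR]□x

The machine reaches the reject state qR and halts.
The machine halted after 1 step (within the 9-step bound).

Answer: Yes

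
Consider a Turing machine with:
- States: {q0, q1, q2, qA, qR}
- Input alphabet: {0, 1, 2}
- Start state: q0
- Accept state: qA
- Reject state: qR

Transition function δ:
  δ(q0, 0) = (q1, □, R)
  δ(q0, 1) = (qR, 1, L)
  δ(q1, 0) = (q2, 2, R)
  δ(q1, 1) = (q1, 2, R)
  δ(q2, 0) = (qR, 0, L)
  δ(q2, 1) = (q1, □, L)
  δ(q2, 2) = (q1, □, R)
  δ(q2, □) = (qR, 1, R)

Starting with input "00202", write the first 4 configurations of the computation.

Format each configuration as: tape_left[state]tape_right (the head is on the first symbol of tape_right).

Transitions applied:
Step 1: δ(q0, 0) = (q1, □, R)
Step 2: δ(q1, 0) = (q2, 2, R)
Step 3: δ(q2, 2) = (q1, □, R)

The first 4 configurations are:
[q0]00202 ⊢ □[q1]0202 ⊢ □2[q2]202 ⊢ □2□[q1]02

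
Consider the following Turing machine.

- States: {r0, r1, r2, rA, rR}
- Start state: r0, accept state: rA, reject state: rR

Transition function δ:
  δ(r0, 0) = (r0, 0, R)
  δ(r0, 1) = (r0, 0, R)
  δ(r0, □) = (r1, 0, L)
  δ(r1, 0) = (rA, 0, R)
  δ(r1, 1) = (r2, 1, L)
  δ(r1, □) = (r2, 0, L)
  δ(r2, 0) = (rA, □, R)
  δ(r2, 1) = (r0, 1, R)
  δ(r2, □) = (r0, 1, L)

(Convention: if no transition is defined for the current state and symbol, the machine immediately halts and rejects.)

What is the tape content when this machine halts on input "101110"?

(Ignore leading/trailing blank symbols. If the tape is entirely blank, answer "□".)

Execution trace:
Initial: [r0]101110
Step 1: δ(r0, 1) = (r0, 0, R) → 0[r0]01110
Step 2: δ(r0, 0) = (r0, 0, R) → 00[r0]1110
Step 3: δ(r0, 1) = (r0, 0, R) → 000[r0]110
Step 4: δ(r0, 1) = (r0, 0, R) → 0000[r0]10
Step 5: δ(r0, 1) = (r0, 0, R) → 00000[r0]0
Step 6: δ(r0, 0) = (r0, 0, R) → 000000[r0]□
Step 7: δ(r0, □) = (r1, 0, L) → 00000[r1]00
Step 8: δ(r1, 0) = (rA, 0, R) → 000000[rA]0

The machine reaches the accept state rA and halts.

Final tape (ignoring leading/trailing blanks): 0000000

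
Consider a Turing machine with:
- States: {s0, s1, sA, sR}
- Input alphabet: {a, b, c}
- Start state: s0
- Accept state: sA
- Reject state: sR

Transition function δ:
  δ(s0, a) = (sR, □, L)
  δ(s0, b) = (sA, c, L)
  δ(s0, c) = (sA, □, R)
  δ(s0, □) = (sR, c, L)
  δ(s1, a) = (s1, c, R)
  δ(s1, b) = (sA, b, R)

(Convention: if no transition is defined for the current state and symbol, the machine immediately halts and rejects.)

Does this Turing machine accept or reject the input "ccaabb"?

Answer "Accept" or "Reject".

Execution trace:
Initial: [s0]ccaabb
Step 1: δ(s0, c) = (sA, □, R) → □[sA]caabb

The machine reaches the accept state sA and halts.

Answer: Accept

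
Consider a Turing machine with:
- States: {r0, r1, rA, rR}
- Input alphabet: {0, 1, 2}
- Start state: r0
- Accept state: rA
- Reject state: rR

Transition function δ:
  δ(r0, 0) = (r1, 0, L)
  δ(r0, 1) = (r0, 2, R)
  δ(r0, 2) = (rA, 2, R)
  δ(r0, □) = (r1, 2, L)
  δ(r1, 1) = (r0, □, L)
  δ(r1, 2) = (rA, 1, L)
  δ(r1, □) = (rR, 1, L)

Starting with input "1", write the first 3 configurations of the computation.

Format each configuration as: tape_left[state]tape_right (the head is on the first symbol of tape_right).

Transitions applied:
Step 1: δ(r0, 1) = (r0, 2, R)
Step 2: δ(r0, □) = (r1, 2, L)

The first 3 configurations are:
[r0]1 ⊢ 2[r0]□ ⊢ [r1]22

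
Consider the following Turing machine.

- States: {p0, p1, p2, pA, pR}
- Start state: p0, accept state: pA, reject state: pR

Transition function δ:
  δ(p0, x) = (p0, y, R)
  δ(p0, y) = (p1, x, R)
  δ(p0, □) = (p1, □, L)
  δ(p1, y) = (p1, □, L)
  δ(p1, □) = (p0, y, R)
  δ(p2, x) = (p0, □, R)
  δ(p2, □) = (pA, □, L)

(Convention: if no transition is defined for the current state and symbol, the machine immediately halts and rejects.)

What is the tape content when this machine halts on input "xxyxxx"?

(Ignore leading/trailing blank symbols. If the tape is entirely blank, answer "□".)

Execution trace:
Initial: [p0]xxyxxx
Step 1: δ(p0, x) = (p0, y, R) → y[p0]xyxxx
Step 2: δ(p0, x) = (p0, y, R) → yy[p0]yxxx
Step 3: δ(p0, y) = (p1, x, R) → yyx[p1]xxx

No transition is defined for δ(p1, x). By convention the machine halts and rejects.

Final tape (ignoring leading/trailing blanks): yyxxxx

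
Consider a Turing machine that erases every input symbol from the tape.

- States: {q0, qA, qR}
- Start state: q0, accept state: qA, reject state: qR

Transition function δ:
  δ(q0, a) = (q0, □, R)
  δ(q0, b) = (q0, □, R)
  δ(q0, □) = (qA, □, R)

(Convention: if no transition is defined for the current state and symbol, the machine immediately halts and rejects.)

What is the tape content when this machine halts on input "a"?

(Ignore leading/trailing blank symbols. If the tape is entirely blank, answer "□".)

Execution trace:
Initial: [q0]a
Step 1: δ(q0, a) = (q0, □, R) → □[q0]□
Step 2: δ(q0, □) = (qA, □, R) → □□[qA]□

The machine reaches the accept state qA and halts.

Final tape (ignoring leading/trailing blanks): □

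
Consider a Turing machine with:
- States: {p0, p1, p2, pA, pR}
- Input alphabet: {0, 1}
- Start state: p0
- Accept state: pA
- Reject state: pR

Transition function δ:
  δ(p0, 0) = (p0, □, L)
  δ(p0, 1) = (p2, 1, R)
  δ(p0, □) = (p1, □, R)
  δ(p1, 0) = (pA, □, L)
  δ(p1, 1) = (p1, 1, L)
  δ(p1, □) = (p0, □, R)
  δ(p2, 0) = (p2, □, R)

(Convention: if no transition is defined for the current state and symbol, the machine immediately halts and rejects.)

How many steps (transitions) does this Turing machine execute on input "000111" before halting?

Execution trace:
Initial: [p0]000111
Step 1: δ(p0, 0) = (p0, □, L) → [p0]□□00111
Step 2: δ(p0, □) = (p1, □, R) → □[p1]□00111
Step 3: δ(p1, □) = (p0, □, R) → □□[p0]00111
Step 4: δ(p0, 0) = (p0, □, L) → □[p0]□□0111
Step 5: δ(p0, □) = (p1, □, R) → □□[p1]□0111
Step 6: δ(p1, □) = (p0, □, R) → □□□[p0]0111
Step 7: δ(p0, 0) = (p0, □, L) → □□[p0]□□111
Step 8: δ(p0, □) = (p1, □, R) → □□□[p1]□111
Step 9: δ(p1, □) = (p0, □, R) → □□□□[p0]111
Step 10: δ(p0, 1) = (p2, 1, R) → □□□□1[p2]11

No transition is defined for δ(p2, 1). By convention the machine halts and rejects.

The machine executed 10 steps before halting.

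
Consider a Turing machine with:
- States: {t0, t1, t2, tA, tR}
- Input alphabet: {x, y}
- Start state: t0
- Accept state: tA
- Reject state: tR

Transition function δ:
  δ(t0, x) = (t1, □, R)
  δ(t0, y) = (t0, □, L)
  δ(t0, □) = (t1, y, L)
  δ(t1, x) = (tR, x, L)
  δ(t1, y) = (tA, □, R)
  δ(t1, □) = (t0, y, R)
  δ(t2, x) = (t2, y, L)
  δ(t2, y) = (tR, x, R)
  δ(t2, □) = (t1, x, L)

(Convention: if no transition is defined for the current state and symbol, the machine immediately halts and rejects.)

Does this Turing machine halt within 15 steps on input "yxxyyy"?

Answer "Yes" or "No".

Execution trace:
Initial: [t0]yxxyyy
Step 1: δ(t0, y) = (t0, □, L) → [t0]□□xxyyy
Step 2: δ(t0, □) = (t1, y, L) → [t1]□y□xxyyy
Step 3: δ(t1, □) = (t0, y, R) → y[t0]y□xxyyy
Step 4: δ(t0, y) = (t0, □, L) → [t0]y□□xxyyy
Step 5: δ(t0, y) = (t0, □, L) → [t0]□□□□xxyyy
Step 6: δ(t0, □) = (t1, y, L) → [t1]□y□□□xxyyy
Step 7: δ(t1, □) = (t0, y, R) → y[t0]y□□□xxyyy
Step 8: δ(t0, y) = (t0, □, L) → [t0]y□□□□xxyyy
Step 9: δ(t0, y) = (t0, □, L) → [t0]□□□□□□xxyyy
Step 10: δ(t0, □) = (t1, y, L) → [t1]□y□□□□□xxyyy
Step 11: δ(t1, □) = (t0, y, R) → y[t0]y□□□□□xxyyy
Step 12: δ(t0, y) = (t0, □, L) → [t0]y□□□□□□xxyyy
Step 13: δ(t0, y) = (t0, □, L) → [t0]□□□□□□□□xxyyy
Step 14: δ(t0, □) = (t1, y, L) → [t1]□y□□□□□□□xxyyy
Step 15: δ(t1, □) = (t0, y, R) → y[t0]y□□□□□□□xxyyy

The machine has not reached a halting state after 15 steps.
The machine did not halt within the 15-step bound.

Answer: No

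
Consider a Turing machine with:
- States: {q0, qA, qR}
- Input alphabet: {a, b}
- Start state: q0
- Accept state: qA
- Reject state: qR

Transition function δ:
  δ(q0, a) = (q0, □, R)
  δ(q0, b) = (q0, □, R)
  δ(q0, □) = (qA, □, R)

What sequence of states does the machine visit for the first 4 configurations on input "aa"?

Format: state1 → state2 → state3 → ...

Execution trace:
Initial: [q0]aa
Step 1: δ(q0, a) = (q0, □, R) → □[q0]a
Step 2: δ(q0, a) = (q0, □, R) → □□[q0]□
Step 3: δ(q0, □) = (qA, □, R) → □□□[qA]□

The machine reaches the accept state qA and halts.

State sequence: q0 → q0 → q0 → qA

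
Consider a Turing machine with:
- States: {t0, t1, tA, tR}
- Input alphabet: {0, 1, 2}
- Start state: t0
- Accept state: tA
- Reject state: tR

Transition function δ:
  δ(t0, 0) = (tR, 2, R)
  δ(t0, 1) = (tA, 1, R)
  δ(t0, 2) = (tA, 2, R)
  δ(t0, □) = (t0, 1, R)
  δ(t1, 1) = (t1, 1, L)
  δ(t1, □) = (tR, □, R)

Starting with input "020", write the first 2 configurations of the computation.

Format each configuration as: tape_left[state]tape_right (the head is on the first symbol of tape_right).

Transitions applied:
Step 1: δ(t0, 0) = (tR, 2, R)

The first 2 configurations are:
[t0]020 ⊢ 2[tR]20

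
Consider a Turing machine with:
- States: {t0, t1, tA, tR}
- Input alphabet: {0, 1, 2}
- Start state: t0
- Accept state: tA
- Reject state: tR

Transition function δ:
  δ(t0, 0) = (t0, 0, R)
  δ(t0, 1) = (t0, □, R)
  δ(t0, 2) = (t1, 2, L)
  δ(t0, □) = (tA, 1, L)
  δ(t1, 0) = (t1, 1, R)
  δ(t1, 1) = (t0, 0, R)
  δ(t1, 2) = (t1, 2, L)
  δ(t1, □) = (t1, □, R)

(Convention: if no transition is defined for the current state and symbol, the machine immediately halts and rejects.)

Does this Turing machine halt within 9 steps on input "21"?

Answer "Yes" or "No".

Execution trace:
Initial: [t0]21
Step 1: δ(t0, 2) = (t1, 2, L) → [t1]□21
Step 2: δ(t1, □) = (t1, □, R) → □[t1]21
Step 3: δ(t1, 2) = (t1, 2, L) → [t1]□21
Step 4: δ(t1, □) = (t1, □, R) → □[t1]21
Step 5: δ(t1, 2) = (t1, 2, L) → [t1]□21
Step 6: δ(t1, □) = (t1, □, R) → □[t1]21
Step 7: δ(t1, 2) = (t1, 2, L) → [t1]□21
Step 8: δ(t1, □) = (t1, □, R) → □[t1]21
Step 9: δ(t1, 2) = (t1, 2, L) → [t1]□21

The machine has not reached a halting state after 9 steps.
The machine did not halt within the 9-step bound.

Answer: No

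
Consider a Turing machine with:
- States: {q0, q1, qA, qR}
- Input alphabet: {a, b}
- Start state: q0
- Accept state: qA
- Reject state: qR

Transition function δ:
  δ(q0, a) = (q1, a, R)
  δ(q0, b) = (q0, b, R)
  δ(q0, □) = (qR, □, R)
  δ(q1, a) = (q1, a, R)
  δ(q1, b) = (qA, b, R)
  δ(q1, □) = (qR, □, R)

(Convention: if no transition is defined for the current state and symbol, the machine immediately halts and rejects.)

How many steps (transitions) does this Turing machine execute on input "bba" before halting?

Execution trace:
Initial: [q0]bba
Step 1: δ(q0, b) = (q0, b, R) → b[q0]ba
Step 2: δ(q0, b) = (q0, b, R) → bb[q0]a
Step 3: δ(q0, a) = (q1, a, R) → bba[q1]□
Step 4: δ(q1, □) = (qR, □, R) → bba□[qR]□

The machine reaches the reject state qR and halts.

The machine executed 4 steps before halting.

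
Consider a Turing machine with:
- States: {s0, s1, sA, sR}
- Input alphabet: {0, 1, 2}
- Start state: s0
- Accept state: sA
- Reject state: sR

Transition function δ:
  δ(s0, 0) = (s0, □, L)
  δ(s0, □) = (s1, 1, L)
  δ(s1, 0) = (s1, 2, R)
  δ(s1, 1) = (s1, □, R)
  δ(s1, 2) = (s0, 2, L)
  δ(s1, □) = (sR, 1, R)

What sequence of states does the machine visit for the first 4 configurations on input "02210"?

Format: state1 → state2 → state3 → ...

Execution trace:
Initial: [s0]02210
Step 1: δ(s0, 0) = (s0, □, L) → [s0]□□2210
Step 2: δ(s0, □) = (s1, 1, L) → [s1]□1□2210
Step 3: δ(s1, □) = (sR, 1, R) → 1[sR]1□2210

The machine reaches the reject state sR and halts.

State sequence: s0 → s0 → s1 → sR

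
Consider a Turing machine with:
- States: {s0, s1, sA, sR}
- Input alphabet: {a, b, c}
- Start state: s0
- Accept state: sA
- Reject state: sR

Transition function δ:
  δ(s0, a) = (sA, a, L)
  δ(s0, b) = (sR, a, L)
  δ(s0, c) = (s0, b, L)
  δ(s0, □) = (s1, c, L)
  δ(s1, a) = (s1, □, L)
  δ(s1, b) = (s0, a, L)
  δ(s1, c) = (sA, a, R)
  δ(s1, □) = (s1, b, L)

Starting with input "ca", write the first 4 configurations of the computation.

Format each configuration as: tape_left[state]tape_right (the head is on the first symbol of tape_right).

Transitions applied:
Step 1: δ(s0, c) = (s0, b, L)
Step 2: δ(s0, □) = (s1, c, L)
Step 3: δ(s1, □) = (s1, b, L)

The first 4 configurations are:
[s0]ca ⊢ [s0]□ba ⊢ [s1]□cba ⊢ [s1]□bcba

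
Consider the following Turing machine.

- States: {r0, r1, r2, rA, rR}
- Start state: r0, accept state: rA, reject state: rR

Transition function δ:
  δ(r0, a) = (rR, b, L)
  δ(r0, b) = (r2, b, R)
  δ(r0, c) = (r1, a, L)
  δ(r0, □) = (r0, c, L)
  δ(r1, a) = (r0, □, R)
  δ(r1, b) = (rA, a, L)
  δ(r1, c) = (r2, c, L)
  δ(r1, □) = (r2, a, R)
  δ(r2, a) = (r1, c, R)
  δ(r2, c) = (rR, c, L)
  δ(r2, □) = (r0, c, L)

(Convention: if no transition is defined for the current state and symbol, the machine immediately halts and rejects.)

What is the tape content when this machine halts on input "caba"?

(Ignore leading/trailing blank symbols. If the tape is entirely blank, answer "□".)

Execution trace:
Initial: [r0]caba
Step 1: δ(r0, c) = (r1, a, L) → [r1]□aaba
Step 2: δ(r1, □) = (r2, a, R) → a[r2]aaba
Step 3: δ(r2, a) = (r1, c, R) → ac[r1]aba
Step 4: δ(r1, a) = (r0, □, R) → ac□[r0]ba
Step 5: δ(r0, b) = (r2, b, R) → ac□b[r2]a
Step 6: δ(r2, a) = (r1, c, R) → ac□bc[r1]□
Step 7: δ(r1, □) = (r2, a, R) → ac□bca[r2]□
Step 8: δ(r2, □) = (r0, c, L) → ac□bc[r0]ac
Step 9: δ(r0, a) = (rR, b, L) → ac□b[rR]cbc

The machine reaches the reject state rR and halts.

Final tape (ignoring leading/trailing blanks): ac□bcbc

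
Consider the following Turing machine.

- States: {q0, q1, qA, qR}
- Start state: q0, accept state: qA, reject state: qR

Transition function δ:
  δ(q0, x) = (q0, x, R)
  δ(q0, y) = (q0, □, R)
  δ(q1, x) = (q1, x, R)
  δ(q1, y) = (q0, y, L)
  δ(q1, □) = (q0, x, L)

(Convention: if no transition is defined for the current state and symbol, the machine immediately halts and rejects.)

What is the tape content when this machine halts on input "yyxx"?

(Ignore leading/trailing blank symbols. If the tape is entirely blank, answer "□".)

Execution trace:
Initial: [q0]yyxx
Step 1: δ(q0, y) = (q0, □, R) → □[q0]yxx
Step 2: δ(q0, y) = (q0, □, R) → □□[q0]xx
Step 3: δ(q0, x) = (q0, x, R) → □□x[q0]x
Step 4: δ(q0, x) = (q0, x, R) → □□xx[q0]□

No transition is defined for δ(q0, □). By convention the machine halts and rejects.

Final tape (ignoring leading/trailing blanks): xx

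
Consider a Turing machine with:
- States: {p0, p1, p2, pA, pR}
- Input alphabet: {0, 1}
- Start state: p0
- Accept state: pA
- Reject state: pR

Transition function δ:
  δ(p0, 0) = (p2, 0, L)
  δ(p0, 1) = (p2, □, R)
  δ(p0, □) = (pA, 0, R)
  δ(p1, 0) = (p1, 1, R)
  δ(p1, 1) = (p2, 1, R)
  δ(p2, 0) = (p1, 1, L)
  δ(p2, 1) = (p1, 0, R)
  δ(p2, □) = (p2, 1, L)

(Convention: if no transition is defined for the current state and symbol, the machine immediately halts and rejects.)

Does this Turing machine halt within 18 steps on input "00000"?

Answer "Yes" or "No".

Execution trace:
Initial: [p0]00000
Step 1: δ(p0, 0) = (p2, 0, L) → [p2]□00000
Step 2: δ(p2, □) = (p2, 1, L) → [p2]□100000
Step 3: δ(p2, □) = (p2, 1, L) → [p2]□1100000
Step 4: δ(p2, □) = (p2, 1, L) → [p2]□11100000
Step 5: δ(p2, □) = (p2, 1, L) → [p2]□111100000
Step 6: δ(p2, □) = (p2, 1, L) → [p2]□1111100000
Step 7: δ(p2, □) = (p2, 1, L) → [p2]□11111100000
Step 8: δ(p2, □) = (p2, 1, L) → [p2]□111111100000
Step 9: δ(p2, □) = (p2, 1, L) → [p2]□1111111100000
Step 10: δ(p2, □) = (p2, 1, L) → [p2]□11111111100000
Step 11: δ(p2, □) = (p2, 1, L) → [p2]□111111111100000
Step 12: δ(p2, □) = (p2, 1, L) → [p2]□1111111111100000
Step 13: δ(p2, □) = (p2, 1, L) → [p2]□11111111111100000
Step 14: δ(p2, □) = (p2, 1, L) → [p2]□111111111111100000
Step 15: δ(p2, □) = (p2, 1, L) → [p2]□1111111111111100000
Step 16: δ(p2, □) = (p2, 1, L) → [p2]□11111111111111100000
Step 17: δ(p2, □) = (p2, 1, L) → [p2]□111111111111111100000
Step 18: δ(p2, □) = (p2, 1, L) → [p2]□1111111111111111100000

The machine has not reached a halting state after 18 steps.
The machine did not halt within the 18-step bound.

Answer: No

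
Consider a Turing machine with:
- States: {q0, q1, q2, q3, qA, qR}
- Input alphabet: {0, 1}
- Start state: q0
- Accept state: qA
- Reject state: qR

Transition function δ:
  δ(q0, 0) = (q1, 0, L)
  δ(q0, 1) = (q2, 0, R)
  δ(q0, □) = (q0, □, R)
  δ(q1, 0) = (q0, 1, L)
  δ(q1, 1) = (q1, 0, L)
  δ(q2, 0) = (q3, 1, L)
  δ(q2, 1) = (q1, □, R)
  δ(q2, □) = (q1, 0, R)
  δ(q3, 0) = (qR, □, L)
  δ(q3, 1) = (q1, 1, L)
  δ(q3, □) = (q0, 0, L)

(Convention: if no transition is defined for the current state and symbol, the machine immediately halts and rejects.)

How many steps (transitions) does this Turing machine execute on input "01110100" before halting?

Execution trace:
Initial: [q0]01110100
Step 1: δ(q0, 0) = (q1, 0, L) → [q1]□01110100

No transition is defined for δ(q1, □). By convention the machine halts and rejects.

The machine executed 1 step before halting.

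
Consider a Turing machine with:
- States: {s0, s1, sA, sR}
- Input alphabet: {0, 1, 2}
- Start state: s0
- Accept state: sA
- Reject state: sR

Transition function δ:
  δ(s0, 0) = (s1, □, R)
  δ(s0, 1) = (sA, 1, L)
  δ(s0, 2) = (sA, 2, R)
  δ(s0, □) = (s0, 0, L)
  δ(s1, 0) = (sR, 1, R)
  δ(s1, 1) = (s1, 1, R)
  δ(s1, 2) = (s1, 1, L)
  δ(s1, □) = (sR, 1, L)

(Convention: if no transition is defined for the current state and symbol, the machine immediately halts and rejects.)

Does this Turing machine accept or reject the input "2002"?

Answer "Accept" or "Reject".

Execution trace:
Initial: [s0]2002
Step 1: δ(s0, 2) = (sA, 2, R) → 2[sA]002

The machine reaches the accept state sA and halts.

Answer: Accept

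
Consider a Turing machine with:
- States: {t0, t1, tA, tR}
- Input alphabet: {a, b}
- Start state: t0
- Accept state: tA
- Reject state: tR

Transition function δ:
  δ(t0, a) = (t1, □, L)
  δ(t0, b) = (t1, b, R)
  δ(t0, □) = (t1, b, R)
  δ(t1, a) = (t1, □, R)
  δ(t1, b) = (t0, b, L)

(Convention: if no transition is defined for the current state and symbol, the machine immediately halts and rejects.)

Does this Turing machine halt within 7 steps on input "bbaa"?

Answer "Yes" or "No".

Execution trace:
Initial: [t0]bbaa
Step 1: δ(t0, b) = (t1, b, R) → b[t1]baa
Step 2: δ(t1, b) = (t0, b, L) → [t0]bbaa
Step 3: δ(t0, b) = (t1, b, R) → b[t1]baa
Step 4: δ(t1, b) = (t0, b, L) → [t0]bbaa
Step 5: δ(t0, b) = (t1, b, R) → b[t1]baa
Step 6: δ(t1, b) = (t0, b, L) → [t0]bbaa
Step 7: δ(t0, b) = (t1, b, R) → b[t1]baa

The machine has not reached a halting state after 7 steps.
The machine did not halt within the 7-step bound.

Answer: No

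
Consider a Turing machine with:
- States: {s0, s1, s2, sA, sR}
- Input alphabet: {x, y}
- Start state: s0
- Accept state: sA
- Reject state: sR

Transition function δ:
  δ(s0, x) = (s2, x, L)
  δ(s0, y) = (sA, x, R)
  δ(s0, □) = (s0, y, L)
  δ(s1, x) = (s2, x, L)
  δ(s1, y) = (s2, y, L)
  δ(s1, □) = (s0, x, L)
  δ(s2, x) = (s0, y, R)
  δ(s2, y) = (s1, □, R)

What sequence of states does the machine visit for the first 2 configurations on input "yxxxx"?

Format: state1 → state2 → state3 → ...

Execution trace:
Initial: [s0]yxxxx
Step 1: δ(s0, y) = (sA, x, R) → x[sA]xxxx

The machine reaches the accept state sA and halts.

State sequence: s0 → sA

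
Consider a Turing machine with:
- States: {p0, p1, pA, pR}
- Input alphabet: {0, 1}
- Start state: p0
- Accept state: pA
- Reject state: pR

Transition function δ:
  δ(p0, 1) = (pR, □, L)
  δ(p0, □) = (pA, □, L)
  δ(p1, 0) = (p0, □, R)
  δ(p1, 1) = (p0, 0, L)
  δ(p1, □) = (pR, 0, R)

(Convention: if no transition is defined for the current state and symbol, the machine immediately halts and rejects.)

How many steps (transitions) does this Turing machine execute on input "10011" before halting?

Execution trace:
Initial: [p0]10011
Step 1: δ(p0, 1) = (pR, □, L) → [pR]□□0011

The machine reaches the reject state pR and halts.

The machine executed 1 step before halting.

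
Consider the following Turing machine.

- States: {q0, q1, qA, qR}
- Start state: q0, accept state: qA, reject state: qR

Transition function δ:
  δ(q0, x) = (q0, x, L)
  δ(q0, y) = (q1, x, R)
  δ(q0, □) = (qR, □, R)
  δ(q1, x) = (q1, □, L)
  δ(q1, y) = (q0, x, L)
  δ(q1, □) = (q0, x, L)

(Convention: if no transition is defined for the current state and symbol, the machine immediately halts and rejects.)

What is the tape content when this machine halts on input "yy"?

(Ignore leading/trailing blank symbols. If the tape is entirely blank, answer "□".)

Execution trace:
Initial: [q0]yy
Step 1: δ(q0, y) = (q1, x, R) → x[q1]y
Step 2: δ(q1, y) = (q0, x, L) → [q0]xx
Step 3: δ(q0, x) = (q0, x, L) → [q0]□xx
Step 4: δ(q0, □) = (qR, □, R) → □[qR]xx

The machine reaches the reject state qR and halts.

Final tape (ignoring leading/trailing blanks): xx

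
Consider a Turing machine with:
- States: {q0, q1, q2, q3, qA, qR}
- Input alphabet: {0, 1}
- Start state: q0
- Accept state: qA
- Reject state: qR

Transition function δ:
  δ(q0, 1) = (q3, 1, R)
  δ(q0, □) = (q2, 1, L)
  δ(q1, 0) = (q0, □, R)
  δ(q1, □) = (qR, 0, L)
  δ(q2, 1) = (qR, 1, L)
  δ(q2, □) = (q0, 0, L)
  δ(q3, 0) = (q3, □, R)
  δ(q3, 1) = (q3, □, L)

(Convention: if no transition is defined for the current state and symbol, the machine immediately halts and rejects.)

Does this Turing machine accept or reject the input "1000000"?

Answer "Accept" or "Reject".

Execution trace:
Initial: [q0]1000000
Step 1: δ(q0, 1) = (q3, 1, R) → 1[q3]000000
Step 2: δ(q3, 0) = (q3, □, R) → 1□[q3]00000
Step 3: δ(q3, 0) = (q3, □, R) → 1□□[q3]0000
Step 4: δ(q3, 0) = (q3, □, R) → 1□□□[q3]000
Step 5: δ(q3, 0) = (q3, □, R) → 1□□□□[q3]00
Step 6: δ(q3, 0) = (q3, □, R) → 1□□□□□[q3]0
Step 7: δ(q3, 0) = (q3, □, R) → 1□□□□□□[q3]□

No transition is defined for δ(q3, □). By convention the machine halts and rejects.

Answer: Reject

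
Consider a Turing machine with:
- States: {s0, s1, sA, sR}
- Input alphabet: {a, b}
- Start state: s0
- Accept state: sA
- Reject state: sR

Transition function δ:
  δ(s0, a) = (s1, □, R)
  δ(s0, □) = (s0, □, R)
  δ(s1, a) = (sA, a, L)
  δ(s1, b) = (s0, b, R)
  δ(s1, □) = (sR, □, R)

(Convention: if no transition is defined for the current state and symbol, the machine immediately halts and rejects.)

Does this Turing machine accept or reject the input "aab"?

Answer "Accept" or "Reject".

Execution trace:
Initial: [s0]aab
Step 1: δ(s0, a) = (s1, □, R) → □[s1]ab
Step 2: δ(s1, a) = (sA, a, L) → [sA]□ab

The machine reaches the accept state sA and halts.

Answer: Accept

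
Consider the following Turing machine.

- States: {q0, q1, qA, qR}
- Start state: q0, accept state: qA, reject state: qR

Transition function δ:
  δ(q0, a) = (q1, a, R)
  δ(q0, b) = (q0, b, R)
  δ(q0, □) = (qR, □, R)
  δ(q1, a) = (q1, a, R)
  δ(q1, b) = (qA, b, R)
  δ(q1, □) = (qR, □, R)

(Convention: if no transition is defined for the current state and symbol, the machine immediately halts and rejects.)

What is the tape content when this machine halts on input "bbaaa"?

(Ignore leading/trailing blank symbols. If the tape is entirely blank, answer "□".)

Execution trace:
Initial: [q0]bbaaa
Step 1: δ(q0, b) = (q0, b, R) → b[q0]baaa
Step 2: δ(q0, b) = (q0, b, R) → bb[q0]aaa
Step 3: δ(q0, a) = (q1, a, R) → bba[q1]aa
Step 4: δ(q1, a) = (q1, a, R) → bbaa[q1]a
Step 5: δ(q1, a) = (q1, a, R) → bbaaa[q1]□
Step 6: δ(q1, □) = (qR, □, R) → bbaaa□[qR]□

The machine reaches the reject state qR and halts.

Final tape (ignoring leading/trailing blanks): bbaaa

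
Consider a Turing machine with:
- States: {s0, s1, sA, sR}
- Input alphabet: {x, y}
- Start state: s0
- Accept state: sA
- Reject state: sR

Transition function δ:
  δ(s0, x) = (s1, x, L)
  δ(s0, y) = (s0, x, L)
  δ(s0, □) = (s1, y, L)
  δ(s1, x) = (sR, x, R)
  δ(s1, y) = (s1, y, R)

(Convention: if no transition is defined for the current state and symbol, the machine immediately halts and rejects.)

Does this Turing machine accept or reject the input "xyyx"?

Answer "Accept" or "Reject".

Execution trace:
Initial: [s0]xyyx
Step 1: δ(s0, x) = (s1, x, L) → [s1]□xyyx

No transition is defined for δ(s1, □). By convention the machine halts and rejects.

Answer: Reject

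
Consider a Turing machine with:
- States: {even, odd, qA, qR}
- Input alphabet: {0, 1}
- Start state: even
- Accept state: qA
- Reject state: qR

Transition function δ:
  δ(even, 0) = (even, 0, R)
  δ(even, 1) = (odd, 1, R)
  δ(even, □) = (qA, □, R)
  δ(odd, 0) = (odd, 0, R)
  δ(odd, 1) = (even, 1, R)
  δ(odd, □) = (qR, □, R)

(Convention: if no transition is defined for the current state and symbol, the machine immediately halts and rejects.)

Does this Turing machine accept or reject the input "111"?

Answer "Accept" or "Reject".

Execution trace:
Initial: [even]111
Step 1: δ(even, 1) = (odd, 1, R) → 1[odd]11
Step 2: δ(odd, 1) = (even, 1, R) → 11[even]1
Step 3: δ(even, 1) = (odd, 1, R) → 111[odd]□
Step 4: δ(odd, □) = (qR, □, R) → 111□[qR]□

The machine reaches the reject state qR and halts.

Answer: Reject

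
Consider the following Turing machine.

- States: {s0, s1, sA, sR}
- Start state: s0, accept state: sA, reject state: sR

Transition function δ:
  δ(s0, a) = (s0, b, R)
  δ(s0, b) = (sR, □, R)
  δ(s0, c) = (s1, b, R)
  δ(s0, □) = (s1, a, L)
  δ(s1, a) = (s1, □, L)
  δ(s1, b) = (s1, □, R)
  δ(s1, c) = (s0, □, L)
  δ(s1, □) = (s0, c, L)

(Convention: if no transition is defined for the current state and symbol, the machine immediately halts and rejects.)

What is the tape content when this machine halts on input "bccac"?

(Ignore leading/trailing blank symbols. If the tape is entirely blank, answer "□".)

Execution trace:
Initial: [s0]bccac
Step 1: δ(s0, b) = (sR, □, R) → □[sR]ccac

The machine reaches the reject state sR and halts.

Final tape (ignoring leading/trailing blanks): ccac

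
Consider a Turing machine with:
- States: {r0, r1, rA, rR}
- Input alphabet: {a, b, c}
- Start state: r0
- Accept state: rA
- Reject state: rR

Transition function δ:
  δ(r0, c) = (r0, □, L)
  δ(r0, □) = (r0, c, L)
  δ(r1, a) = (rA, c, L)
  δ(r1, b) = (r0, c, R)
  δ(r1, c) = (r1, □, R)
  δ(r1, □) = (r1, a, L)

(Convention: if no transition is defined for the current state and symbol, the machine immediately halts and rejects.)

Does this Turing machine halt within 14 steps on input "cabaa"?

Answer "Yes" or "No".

Execution trace:
Initial: [r0]cabaa
Step 1: δ(r0, c) = (r0, □, L) → [r0]□□abaa
Step 2: δ(r0, □) = (r0, c, L) → [r0]□c□abaa
Step 3: δ(r0, □) = (r0, c, L) → [r0]□cc□abaa
Step 4: δ(r0, □) = (r0, c, L) → [r0]□ccc□abaa
Step 5: δ(r0, □) = (r0, c, L) → [r0]□cccc□abaa
Step 6: δ(r0, □) = (r0, c, L) → [r0]□ccccc□abaa
Step 7: δ(r0, □) = (r0, c, L) → [r0]□cccccc□abaa
Step 8: δ(r0, □) = (r0, c, L) → [r0]□ccccccc□abaa
Step 9: δ(r0, □) = (r0, c, L) → [r0]□cccccccc□abaa
Step 10: δ(r0, □) = (r0, c, L) → [r0]□ccccccccc□abaa
Step 11: δ(r0, □) = (r0, c, L) → [r0]□cccccccccc□abaa
Step 12: δ(r0, □) = (r0, c, L) → [r0]□ccccccccccc□abaa
Step 13: δ(r0, □) = (r0, c, L) → [r0]□cccccccccccc□abaa
Step 14: δ(r0, □) = (r0, c, L) → [r0]□ccccccccccccc□abaa

The machine has not reached a halting state after 14 steps.
The machine did not halt within the 14-step bound.

Answer: No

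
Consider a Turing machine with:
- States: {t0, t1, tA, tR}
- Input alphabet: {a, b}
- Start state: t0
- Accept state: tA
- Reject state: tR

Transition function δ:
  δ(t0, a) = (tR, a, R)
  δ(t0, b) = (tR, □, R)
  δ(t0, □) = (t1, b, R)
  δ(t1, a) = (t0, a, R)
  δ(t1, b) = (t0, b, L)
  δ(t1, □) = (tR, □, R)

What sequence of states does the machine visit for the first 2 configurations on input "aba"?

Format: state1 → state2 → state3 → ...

Execution trace:
Initial: [t0]aba
Step 1: δ(t0, a) = (tR, a, R) → a[tR]ba

The machine reaches the reject state tR and halts.

State sequence: t0 → tR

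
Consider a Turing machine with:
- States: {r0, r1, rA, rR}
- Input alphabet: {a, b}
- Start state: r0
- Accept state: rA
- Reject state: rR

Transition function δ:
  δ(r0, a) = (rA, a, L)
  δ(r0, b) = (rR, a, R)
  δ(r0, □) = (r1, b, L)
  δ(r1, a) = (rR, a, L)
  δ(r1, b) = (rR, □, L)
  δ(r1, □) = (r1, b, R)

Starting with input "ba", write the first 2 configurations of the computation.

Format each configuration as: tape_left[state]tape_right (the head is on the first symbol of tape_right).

Transitions applied:
Step 1: δ(r0, b) = (rR, a, R)

The first 2 configurations are:
[r0]ba ⊢ a[rR]a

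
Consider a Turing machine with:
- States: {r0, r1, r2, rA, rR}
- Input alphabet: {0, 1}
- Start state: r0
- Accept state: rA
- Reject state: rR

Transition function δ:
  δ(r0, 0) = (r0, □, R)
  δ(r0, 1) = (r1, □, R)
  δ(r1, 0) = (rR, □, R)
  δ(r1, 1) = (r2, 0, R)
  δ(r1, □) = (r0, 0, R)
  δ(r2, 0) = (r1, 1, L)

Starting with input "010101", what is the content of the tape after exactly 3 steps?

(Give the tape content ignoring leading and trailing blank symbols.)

Execution trace:
Initial: [r0]010101
Step 1: δ(r0, 0) = (r0, □, R) → □[r0]10101
Step 2: δ(r0, 1) = (r1, □, R) → □□[r1]0101
Step 3: δ(r1, 0) = (rR, □, R) → □□□[rR]101

The machine reaches the reject state rR and halts.

After 3 steps, the tape (ignoring leading/trailing blanks) is: 101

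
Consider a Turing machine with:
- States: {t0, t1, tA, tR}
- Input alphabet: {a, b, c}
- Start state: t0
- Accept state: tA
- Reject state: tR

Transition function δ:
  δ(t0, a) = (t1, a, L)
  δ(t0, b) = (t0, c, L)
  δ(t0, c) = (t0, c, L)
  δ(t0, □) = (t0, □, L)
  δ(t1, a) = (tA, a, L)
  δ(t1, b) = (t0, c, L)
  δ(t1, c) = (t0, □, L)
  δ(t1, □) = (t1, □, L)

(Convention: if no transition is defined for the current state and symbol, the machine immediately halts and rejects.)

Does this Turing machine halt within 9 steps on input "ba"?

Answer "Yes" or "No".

Execution trace:
Initial: [t0]ba
Step 1: δ(t0, b) = (t0, c, L) → [t0]□ca
Step 2: δ(t0, □) = (t0, □, L) → [t0]□□ca
Step 3: δ(t0, □) = (t0, □, L) → [t0]□□□ca
Step 4: δ(t0, □) = (t0, □, L) → [t0]□□□□ca
Step 5: δ(t0, □) = (t0, □, L) → [t0]□□□□□ca
Step 6: δ(t0, □) = (t0, □, L) → [t0]□□□□□□ca
Step 7: δ(t0, □) = (t0, □, L) → [t0]□□□□□□□ca
Step 8: δ(t0, □) = (t0, □, L) → [t0]□□□□□□□□ca
Step 9: δ(t0, □) = (t0, □, L) → [t0]□□□□□□□□□ca

The machine has not reached a halting state after 9 steps.
The machine did not halt within the 9-step bound.

Answer: No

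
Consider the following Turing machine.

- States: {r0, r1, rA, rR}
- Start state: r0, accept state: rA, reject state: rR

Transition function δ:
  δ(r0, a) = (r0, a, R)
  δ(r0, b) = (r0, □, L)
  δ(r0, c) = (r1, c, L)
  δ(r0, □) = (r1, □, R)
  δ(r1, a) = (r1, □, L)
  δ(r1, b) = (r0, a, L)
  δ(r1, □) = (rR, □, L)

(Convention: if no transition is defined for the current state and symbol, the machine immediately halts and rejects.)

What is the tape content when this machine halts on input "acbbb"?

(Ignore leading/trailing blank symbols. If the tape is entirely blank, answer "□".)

Execution trace:
Initial: [r0]acbbb
Step 1: δ(r0, a) = (r0, a, R) → a[r0]cbbb
Step 2: δ(r0, c) = (r1, c, L) → [r1]acbbb
Step 3: δ(r1, a) = (r1, □, L) → [r1]□□cbbb
Step 4: δ(r1, □) = (rR, □, L) → [rR]□□□cbbb

The machine reaches the reject state rR and halts.

Final tape (ignoring leading/trailing blanks): cbbb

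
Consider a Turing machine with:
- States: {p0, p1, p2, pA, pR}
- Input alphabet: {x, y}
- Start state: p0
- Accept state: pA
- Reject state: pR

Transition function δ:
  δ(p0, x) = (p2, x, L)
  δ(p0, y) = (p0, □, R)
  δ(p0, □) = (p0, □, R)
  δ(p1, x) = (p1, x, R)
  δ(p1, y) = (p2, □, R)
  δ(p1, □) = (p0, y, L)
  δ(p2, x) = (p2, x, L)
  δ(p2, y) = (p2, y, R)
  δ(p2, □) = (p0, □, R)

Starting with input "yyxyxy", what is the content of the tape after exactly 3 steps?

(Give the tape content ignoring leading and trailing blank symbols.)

Execution trace:
Initial: [p0]yyxyxy
Step 1: δ(p0, y) = (p0, □, R) → □[p0]yxyxy
Step 2: δ(p0, y) = (p0, □, R) → □□[p0]xyxy
Step 3: δ(p0, x) = (p2, x, L) → □[p2]□xyxy

After 3 steps, the tape (ignoring leading/trailing blanks) is: xyxy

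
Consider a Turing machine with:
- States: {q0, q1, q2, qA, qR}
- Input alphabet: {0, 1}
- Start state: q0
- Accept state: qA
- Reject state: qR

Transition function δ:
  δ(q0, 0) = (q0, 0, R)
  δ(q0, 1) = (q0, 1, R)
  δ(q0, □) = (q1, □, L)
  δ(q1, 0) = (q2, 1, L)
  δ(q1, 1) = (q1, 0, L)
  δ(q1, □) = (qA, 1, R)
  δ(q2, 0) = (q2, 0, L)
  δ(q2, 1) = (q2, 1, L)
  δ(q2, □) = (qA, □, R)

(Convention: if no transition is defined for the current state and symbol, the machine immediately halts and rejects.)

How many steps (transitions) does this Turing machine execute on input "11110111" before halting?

Execution trace:
Initial: [q0]11110111
Step 1: δ(q0, 1) = (q0, 1, R) → 1[q0]1110111
Step 2: δ(q0, 1) = (q0, 1, R) → 11[q0]110111
Step 3: δ(q0, 1) = (q0, 1, R) → 111[q0]10111
Step 4: δ(q0, 1) = (q0, 1, R) → 1111[q0]0111
Step 5: δ(q0, 0) = (q0, 0, R) → 11110[q0]111
Step 6: δ(q0, 1) = (q0, 1, R) → 111101[q0]11
Step 7: δ(q0, 1) = (q0, 1, R) → 1111011[q0]1
Step 8: δ(q0, 1) = (q0, 1, R) → 11110111[q0]□
Step 9: δ(q0, □) = (q1, □, L) → 1111011[q1]1□
Step 10: δ(q1, 1) = (q1, 0, L) → 111101[q1]10□
Step 11: δ(q1, 1) = (q1, 0, L) → 11110[q1]100□
Step 12: δ(q1, 1) = (q1, 0, L) → 1111[q1]0000□
Step 13: δ(q1, 0) = (q2, 1, L) → 111[q2]11000□
Step 14: δ(q2, 1) = (q2, 1, L) → 11[q2]111000□
Step 15: δ(q2, 1) = (q2, 1, L) → 1[q2]1111000□
Step 16: δ(q2, 1) = (q2, 1, L) → [q2]11111000□
Step 17: δ(q2, 1) = (q2, 1, L) → [q2]□11111000□
Step 18: δ(q2, □) = (qA, □, R) → □[qA]11111000□

The machine reaches the accept state qA and halts.

The machine executed 18 steps before halting.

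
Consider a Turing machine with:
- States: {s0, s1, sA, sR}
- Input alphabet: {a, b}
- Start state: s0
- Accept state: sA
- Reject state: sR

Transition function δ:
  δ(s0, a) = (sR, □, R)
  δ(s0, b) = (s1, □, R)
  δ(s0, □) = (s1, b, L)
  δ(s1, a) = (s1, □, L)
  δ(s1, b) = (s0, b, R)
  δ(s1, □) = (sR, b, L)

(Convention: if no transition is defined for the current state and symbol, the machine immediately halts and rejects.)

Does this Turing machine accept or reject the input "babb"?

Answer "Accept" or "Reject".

Execution trace:
Initial: [s0]babb
Step 1: δ(s0, b) = (s1, □, R) → □[s1]abb
Step 2: δ(s1, a) = (s1, □, L) → [s1]□□bb
Step 3: δ(s1, □) = (sR, b, L) → [sR]□b□bb

The machine reaches the reject state sR and halts.

Answer: Reject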